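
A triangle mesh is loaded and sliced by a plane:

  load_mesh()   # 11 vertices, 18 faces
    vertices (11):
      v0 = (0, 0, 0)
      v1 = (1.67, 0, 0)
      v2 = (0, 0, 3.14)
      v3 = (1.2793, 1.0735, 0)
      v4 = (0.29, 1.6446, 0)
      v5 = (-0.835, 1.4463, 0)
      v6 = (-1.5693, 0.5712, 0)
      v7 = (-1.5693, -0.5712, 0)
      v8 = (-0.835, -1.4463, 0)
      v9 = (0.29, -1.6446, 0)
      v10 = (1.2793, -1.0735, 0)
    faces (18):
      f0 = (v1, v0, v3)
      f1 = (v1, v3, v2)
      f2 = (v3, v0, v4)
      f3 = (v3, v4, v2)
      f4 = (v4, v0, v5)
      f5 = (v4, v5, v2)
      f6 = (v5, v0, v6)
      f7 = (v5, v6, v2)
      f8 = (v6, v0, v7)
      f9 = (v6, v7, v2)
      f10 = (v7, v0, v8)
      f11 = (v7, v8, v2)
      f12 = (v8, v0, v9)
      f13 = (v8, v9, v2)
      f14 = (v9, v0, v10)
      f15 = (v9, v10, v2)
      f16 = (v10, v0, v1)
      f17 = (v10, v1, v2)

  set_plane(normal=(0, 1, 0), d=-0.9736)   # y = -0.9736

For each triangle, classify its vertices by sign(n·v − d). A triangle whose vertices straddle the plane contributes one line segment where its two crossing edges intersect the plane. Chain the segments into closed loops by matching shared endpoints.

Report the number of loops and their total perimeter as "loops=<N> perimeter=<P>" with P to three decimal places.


Straddling triangles (8 of 18):
  (v7,v0,v8) [++-] → (-0.562094, -0.9736, 0)–(-1.23164, -0.9736, 0)  len=0.6696
  (v7,v8,v2) [+-+] → (-1.23164, -0.9736, 0)–(-0.562094, -0.9736, 1.02626)  len=1.2254
  (v8,v0,v9) [-+-] → (-0.562094, -0.9736, 0)–(0.171679, -0.9736, 0)  len=0.7338
  (v8,v9,v2) [--+] → (0.171679, -0.9736, 1.28113)–(-0.562094, -0.9736, 1.02626)  len=0.7768
  (v9,v0,v10) [-+-] → (0.171679, -0.9736, 0)–(1.16025, -0.9736, 0)  len=0.9886
  (v9,v10,v2) [--+] → (1.16025, -0.9736, 0.292209)–(0.171679, -0.9736, 1.28113)  len=1.3983
  (v10,v0,v1) [-++] → (1.16025, -0.9736, 0)–(1.31566, -0.9736, 0)  len=0.1554
  (v10,v1,v2) [-++] → (1.31566, -0.9736, 0)–(1.16025, -0.9736, 0.292209)  len=0.3310

Chained into 1 loop(s):
  loop 1: 8 segments, perimeter = 6.2787
Total perimeter = 6.279

loops=1 perimeter=6.279


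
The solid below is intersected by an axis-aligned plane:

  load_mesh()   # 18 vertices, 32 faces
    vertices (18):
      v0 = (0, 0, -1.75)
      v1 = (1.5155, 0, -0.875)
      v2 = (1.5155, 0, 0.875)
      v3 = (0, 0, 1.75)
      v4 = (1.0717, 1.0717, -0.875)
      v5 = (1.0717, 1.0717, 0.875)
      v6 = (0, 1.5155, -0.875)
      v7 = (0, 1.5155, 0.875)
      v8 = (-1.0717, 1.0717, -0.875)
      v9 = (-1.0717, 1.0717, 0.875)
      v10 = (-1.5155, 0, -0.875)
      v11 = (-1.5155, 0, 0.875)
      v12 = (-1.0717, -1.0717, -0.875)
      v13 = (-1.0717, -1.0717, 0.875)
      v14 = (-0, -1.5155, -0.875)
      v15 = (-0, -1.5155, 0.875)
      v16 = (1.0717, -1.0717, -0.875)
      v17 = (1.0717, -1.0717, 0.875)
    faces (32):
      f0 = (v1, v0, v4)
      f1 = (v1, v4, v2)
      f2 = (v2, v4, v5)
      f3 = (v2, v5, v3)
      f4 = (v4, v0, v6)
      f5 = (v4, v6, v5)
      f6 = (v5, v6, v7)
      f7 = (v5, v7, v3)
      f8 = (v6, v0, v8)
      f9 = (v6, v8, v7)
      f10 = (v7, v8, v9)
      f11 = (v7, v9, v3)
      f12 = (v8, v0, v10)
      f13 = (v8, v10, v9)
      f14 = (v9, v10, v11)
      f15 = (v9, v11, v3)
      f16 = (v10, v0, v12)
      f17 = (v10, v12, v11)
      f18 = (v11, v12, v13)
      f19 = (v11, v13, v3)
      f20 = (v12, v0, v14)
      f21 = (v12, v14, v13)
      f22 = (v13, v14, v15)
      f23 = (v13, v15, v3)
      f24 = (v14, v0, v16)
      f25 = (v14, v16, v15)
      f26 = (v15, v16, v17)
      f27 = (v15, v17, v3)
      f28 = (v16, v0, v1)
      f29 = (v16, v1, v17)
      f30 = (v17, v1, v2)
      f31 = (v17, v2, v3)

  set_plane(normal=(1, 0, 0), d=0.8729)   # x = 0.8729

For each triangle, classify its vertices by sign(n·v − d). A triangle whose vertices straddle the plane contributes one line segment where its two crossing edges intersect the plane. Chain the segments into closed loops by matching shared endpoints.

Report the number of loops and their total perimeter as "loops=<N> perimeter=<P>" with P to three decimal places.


Straddling triangles (12 of 32):
  (v1,v0,v4) [+-+] → (0.8729, 0, -1.24602)–(0.8729, 0.8729, -1.03731)  len=0.8975
  (v2,v5,v3) [++-] → (0.8729, 0.8729, 1.03731)–(0.8729, 0, 1.24602)  len=0.8975
  (v4,v0,v6) [+--] → (0.8729, 0.8729, -1.03731)–(0.8729, 1.15402, -0.875)  len=0.3246
  (v4,v6,v5) [+-+] → (0.8729, 1.15402, -0.875)–(0.8729, 1.15402, 0.550376)  len=1.4254
  (v5,v6,v7) [+--] → (0.8729, 1.15402, 0.550376)–(0.8729, 1.15402, 0.875)  len=0.3246
  (v5,v7,v3) [+--] → (0.8729, 1.15402, 0.875)–(0.8729, 0.8729, 1.03731)  len=0.3246
  (v14,v0,v16) [--+] → (0.8729, -0.8729, -1.03731)–(0.8729, -1.15402, -0.875)  len=0.3246
  (v14,v16,v15) [-+-] → (0.8729, -1.15402, -0.875)–(0.8729, -1.15402, -0.550376)  len=0.3246
  (v15,v16,v17) [-++] → (0.8729, -1.15402, -0.550376)–(0.8729, -1.15402, 0.875)  len=1.4254
  (v15,v17,v3) [-+-] → (0.8729, -1.15402, 0.875)–(0.8729, -0.8729, 1.03731)  len=0.3246
  (v16,v0,v1) [+-+] → (0.8729, -0.8729, -1.03731)–(0.8729, 0, -1.24602)  len=0.8975
  (v17,v2,v3) [++-] → (0.8729, 0, 1.24602)–(0.8729, -0.8729, 1.03731)  len=0.8975

Chained into 1 loop(s):
  loop 1: 12 segments, perimeter = 8.3885
Total perimeter = 8.388

loops=1 perimeter=8.388


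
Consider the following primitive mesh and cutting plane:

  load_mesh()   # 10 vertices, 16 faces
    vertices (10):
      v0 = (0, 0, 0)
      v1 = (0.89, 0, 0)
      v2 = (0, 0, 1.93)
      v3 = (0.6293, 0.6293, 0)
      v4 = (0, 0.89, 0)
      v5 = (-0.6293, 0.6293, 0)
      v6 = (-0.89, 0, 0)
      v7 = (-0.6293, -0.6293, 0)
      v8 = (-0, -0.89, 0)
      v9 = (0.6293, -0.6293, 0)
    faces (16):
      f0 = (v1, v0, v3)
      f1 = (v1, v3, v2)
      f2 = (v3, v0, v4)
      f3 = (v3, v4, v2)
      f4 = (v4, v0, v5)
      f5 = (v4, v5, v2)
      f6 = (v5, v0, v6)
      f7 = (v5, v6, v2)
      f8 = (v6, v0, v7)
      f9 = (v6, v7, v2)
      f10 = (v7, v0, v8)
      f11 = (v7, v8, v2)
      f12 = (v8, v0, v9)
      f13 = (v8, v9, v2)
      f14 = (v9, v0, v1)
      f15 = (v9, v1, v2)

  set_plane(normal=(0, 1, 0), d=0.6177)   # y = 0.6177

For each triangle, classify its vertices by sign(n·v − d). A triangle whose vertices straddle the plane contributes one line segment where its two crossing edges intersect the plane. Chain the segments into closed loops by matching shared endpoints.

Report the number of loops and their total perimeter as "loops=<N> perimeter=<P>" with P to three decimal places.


Straddling triangles (8 of 16):
  (v1,v0,v3) [--+] → (0.6177, 0.6177, 0)–(0.634106, 0.6177, 0)  len=0.0164
  (v1,v3,v2) [-+-] → (0.634106, 0.6177, 0)–(0.6177, 0.6177, 0.035576)  len=0.0392
  (v3,v0,v4) [+-+] → (0.6177, 0.6177, 0)–(0, 0.6177, 0)  len=0.6177
  (v3,v4,v2) [++-] → (0, 0.6177, 0.590493)–(0.6177, 0.6177, 0.035576)  len=0.8304
  (v4,v0,v5) [+-+] → (0, 0.6177, 0)–(-0.6177, 0.6177, 0)  len=0.6177
  (v4,v5,v2) [++-] → (-0.6177, 0.6177, 0.035576)–(0, 0.6177, 0.590493)  len=0.8304
  (v5,v0,v6) [+--] → (-0.6177, 0.6177, 0)–(-0.634106, 0.6177, 0)  len=0.0164
  (v5,v6,v2) [+--] → (-0.634106, 0.6177, 0)–(-0.6177, 0.6177, 0.035576)  len=0.0392

Chained into 1 loop(s):
  loop 1: 8 segments, perimeter = 3.0073
Total perimeter = 3.007

loops=1 perimeter=3.007


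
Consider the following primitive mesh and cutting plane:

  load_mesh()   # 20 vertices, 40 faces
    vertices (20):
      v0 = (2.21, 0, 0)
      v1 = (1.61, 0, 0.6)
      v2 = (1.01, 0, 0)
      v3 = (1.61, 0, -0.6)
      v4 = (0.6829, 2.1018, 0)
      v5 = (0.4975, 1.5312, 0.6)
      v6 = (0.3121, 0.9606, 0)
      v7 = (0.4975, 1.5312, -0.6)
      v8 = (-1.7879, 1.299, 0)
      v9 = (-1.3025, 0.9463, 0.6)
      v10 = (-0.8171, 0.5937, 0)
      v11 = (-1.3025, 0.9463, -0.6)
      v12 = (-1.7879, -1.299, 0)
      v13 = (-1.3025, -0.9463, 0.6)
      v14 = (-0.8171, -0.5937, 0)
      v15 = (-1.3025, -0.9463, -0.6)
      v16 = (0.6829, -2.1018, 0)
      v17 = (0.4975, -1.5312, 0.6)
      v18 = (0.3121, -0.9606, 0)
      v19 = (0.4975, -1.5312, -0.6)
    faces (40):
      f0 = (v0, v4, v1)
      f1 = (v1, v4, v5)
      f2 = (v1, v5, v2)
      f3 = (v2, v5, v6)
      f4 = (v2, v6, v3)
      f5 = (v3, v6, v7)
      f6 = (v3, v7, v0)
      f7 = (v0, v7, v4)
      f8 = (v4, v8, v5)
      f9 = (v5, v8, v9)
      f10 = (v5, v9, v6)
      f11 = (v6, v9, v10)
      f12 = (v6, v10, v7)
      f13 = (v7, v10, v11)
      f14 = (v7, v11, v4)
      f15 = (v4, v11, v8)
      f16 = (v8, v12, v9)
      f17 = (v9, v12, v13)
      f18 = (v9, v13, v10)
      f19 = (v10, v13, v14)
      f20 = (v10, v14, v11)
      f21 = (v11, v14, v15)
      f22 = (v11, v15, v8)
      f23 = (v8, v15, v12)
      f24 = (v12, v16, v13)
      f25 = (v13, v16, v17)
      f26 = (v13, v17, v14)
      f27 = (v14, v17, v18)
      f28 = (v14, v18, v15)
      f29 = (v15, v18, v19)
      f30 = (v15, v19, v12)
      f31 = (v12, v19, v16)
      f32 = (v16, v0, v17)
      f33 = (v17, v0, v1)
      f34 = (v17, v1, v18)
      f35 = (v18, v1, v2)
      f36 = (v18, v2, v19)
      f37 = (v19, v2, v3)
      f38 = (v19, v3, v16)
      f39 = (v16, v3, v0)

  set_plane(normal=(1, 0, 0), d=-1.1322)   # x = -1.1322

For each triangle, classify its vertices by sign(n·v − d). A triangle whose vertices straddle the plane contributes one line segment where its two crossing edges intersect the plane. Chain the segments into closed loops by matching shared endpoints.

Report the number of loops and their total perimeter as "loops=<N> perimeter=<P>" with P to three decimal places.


Straddling triangles (18 of 40):
  (v4,v8,v5) [+-+] → (-1.1322, 1.51205, 0)–(-1.1322, 1.36562, 0.172145)  len=0.2260
  (v5,v8,v9) [+--] → (-1.1322, 1.36562, 0.172145)–(-1.1322, 1.00164, 0.6)  len=0.5617
  (v5,v9,v6) [+-+] → (-1.1322, 1.00164, 0.6)–(-1.1322, 0.947808, 0.536715)  len=0.0831
  (v6,v9,v10) [+-+] → (-1.1322, 0.947808, 0.536715)–(-1.1322, 0.822592, 0.389493)  len=0.1933
  (v7,v10,v11) [++-] → (-1.1322, 0.822592, -0.389493)–(-1.1322, 1.00164, -0.6)  len=0.2764
  (v7,v11,v4) [+-+] → (-1.1322, 1.00164, -0.6)–(-1.1322, 1.04541, -0.548534)  len=0.0676
  (v4,v11,v8) [+--] → (-1.1322, 1.04541, -0.548534)–(-1.1322, 1.51205, 0)  len=0.7202
  (v9,v13,v10) [--+] → (-1.1322, -0.405999, 0.389493)–(-1.1322, 0.822592, 0.389493)  len=1.2286
  (v10,v13,v14) [+-+] → (-1.1322, -0.405999, 0.389493)–(-1.1322, -0.822592, 0.389493)  len=0.4166
  (v10,v14,v11) [++-] → (-1.1322, 0.405999, -0.389493)–(-1.1322, 0.822592, -0.389493)  len=0.4166
  (v11,v14,v15) [-+-] → (-1.1322, 0.405999, -0.389493)–(-1.1322, -0.822592, -0.389493)  len=1.2286
  (v12,v16,v13) [-+-] → (-1.1322, -1.51205, 0)–(-1.1322, -1.04541, 0.548534)  len=0.7202
  (v13,v16,v17) [-++] → (-1.1322, -1.04541, 0.548534)–(-1.1322, -1.00164, 0.6)  len=0.0676
  (v13,v17,v14) [-++] → (-1.1322, -1.00164, 0.6)–(-1.1322, -0.822592, 0.389493)  len=0.2764
  (v14,v18,v15) [++-] → (-1.1322, -0.947808, -0.536715)–(-1.1322, -0.822592, -0.389493)  len=0.1933
  (v15,v18,v19) [-++] → (-1.1322, -0.947808, -0.536715)–(-1.1322, -1.00164, -0.6)  len=0.0831
  (v15,v19,v12) [-+-] → (-1.1322, -1.00164, -0.6)–(-1.1322, -1.36562, -0.172145)  len=0.5617
  (v12,v19,v16) [-++] → (-1.1322, -1.36562, -0.172145)–(-1.1322, -1.51205, 0)  len=0.2260

Chained into 1 loop(s):
  loop 1: 18 segments, perimeter = 7.5467
Total perimeter = 7.547

loops=1 perimeter=7.547


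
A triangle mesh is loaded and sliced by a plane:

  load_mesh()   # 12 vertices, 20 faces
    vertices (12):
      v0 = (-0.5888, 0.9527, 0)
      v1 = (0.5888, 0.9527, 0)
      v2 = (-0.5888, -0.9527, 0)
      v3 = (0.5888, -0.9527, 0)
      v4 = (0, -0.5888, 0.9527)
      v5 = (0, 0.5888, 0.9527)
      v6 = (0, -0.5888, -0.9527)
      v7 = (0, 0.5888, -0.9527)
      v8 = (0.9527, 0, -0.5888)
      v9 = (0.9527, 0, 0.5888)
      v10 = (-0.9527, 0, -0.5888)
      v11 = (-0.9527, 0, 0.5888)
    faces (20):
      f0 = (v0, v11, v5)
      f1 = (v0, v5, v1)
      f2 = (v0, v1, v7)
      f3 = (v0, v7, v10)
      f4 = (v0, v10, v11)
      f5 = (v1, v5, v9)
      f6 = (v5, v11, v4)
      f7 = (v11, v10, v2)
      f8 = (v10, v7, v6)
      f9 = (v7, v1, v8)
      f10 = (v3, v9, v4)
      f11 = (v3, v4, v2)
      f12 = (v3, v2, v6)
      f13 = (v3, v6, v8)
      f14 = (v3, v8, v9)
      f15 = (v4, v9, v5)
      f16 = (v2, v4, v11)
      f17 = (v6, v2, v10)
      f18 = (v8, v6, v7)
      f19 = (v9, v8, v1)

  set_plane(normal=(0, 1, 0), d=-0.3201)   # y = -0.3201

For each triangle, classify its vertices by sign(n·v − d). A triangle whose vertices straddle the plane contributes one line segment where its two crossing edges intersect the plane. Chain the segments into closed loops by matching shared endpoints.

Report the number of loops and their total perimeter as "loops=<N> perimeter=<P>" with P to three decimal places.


Straddling triangles (10 of 20):
  (v5,v11,v4) [++-] → (-0.434766, -0.3201, 0.786634)–(0, -0.3201, 0.9527)  len=0.4654
  (v11,v10,v2) [++-] → (-0.830432, -0.3201, -0.390968)–(-0.830432, -0.3201, 0.390968)  len=0.7819
  (v10,v7,v6) [++-] → (0, -0.3201, -0.9527)–(-0.434766, -0.3201, -0.786634)  len=0.4654
  (v3,v9,v4) [-+-] → (0.830432, -0.3201, 0.390968)–(0.434766, -0.3201, 0.786634)  len=0.5596
  (v3,v6,v8) [--+] → (0.434766, -0.3201, -0.786634)–(0.830432, -0.3201, -0.390968)  len=0.5596
  (v3,v8,v9) [-++] → (0.830432, -0.3201, -0.390968)–(0.830432, -0.3201, 0.390968)  len=0.7819
  (v4,v9,v5) [-++] → (0.434766, -0.3201, 0.786634)–(0, -0.3201, 0.9527)  len=0.4654
  (v2,v4,v11) [--+] → (-0.434766, -0.3201, 0.786634)–(-0.830432, -0.3201, 0.390968)  len=0.5596
  (v6,v2,v10) [--+] → (-0.830432, -0.3201, -0.390968)–(-0.434766, -0.3201, -0.786634)  len=0.5596
  (v8,v6,v7) [+-+] → (0.434766, -0.3201, -0.786634)–(0, -0.3201, -0.9527)  len=0.4654

Chained into 1 loop(s):
  loop 1: 10 segments, perimeter = 5.6637
Total perimeter = 5.664

loops=1 perimeter=5.664


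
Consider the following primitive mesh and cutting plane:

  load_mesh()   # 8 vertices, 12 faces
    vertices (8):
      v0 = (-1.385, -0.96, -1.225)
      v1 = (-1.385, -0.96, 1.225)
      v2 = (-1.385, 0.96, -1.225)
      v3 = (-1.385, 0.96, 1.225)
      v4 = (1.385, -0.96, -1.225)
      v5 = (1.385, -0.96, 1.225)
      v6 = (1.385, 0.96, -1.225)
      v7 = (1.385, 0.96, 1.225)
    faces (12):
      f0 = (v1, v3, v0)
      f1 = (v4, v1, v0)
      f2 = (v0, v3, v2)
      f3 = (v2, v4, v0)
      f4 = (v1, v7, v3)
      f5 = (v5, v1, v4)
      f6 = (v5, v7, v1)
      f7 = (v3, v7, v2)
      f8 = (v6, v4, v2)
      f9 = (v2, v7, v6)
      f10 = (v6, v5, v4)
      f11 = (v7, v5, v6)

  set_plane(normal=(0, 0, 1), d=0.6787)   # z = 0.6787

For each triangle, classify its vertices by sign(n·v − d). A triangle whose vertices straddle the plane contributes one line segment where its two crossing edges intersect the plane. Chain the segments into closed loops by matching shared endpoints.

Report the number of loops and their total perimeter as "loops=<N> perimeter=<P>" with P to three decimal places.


loops=1 perimeter=9.380

Straddling triangles (8 of 12):
  (v1,v3,v0) [++-] → (-1.385, 0.531879, 0.6787)–(-1.385, -0.96, 0.6787)  len=1.4919
  (v4,v1,v0) [-+-] → (-0.767347, -0.96, 0.6787)–(-1.385, -0.96, 0.6787)  len=0.6177
  (v0,v3,v2) [-+-] → (-1.385, 0.531879, 0.6787)–(-1.385, 0.96, 0.6787)  len=0.4281
  (v5,v1,v4) [++-] → (-0.767347, -0.96, 0.6787)–(1.385, -0.96, 0.6787)  len=2.1523
  (v3,v7,v2) [++-] → (0.767347, 0.96, 0.6787)–(-1.385, 0.96, 0.6787)  len=2.1523
  (v2,v7,v6) [-+-] → (0.767347, 0.96, 0.6787)–(1.385, 0.96, 0.6787)  len=0.6177
  (v6,v5,v4) [-+-] → (1.385, -0.531879, 0.6787)–(1.385, -0.96, 0.6787)  len=0.4281
  (v7,v5,v6) [++-] → (1.385, -0.531879, 0.6787)–(1.385, 0.96, 0.6787)  len=1.4919

Chained into 1 loop(s):
  loop 1: 8 segments, perimeter = 9.3800
Total perimeter = 9.380


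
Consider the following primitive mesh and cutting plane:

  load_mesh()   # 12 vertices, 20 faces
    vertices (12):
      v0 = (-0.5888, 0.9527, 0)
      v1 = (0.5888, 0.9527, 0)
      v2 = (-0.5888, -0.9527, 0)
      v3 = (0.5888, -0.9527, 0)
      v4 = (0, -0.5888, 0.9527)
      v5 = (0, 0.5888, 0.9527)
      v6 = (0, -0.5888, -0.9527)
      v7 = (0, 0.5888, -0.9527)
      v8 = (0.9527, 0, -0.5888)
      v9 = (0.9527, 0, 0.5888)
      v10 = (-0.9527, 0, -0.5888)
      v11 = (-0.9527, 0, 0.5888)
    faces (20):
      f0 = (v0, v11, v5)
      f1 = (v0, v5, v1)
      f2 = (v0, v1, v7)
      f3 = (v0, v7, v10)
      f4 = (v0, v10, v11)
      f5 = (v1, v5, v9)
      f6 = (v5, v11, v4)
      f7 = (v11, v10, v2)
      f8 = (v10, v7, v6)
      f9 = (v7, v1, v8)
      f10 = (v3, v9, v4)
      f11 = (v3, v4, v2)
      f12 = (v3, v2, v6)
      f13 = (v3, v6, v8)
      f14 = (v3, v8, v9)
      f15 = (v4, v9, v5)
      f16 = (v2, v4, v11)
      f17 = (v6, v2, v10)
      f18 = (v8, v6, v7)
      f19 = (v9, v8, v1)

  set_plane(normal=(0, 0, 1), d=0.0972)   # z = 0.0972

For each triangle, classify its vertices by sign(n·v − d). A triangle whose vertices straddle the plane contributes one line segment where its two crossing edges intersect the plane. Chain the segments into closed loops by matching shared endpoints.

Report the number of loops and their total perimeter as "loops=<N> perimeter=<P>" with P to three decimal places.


loops=1 perimeter=6.200

Straddling triangles (10 of 20):
  (v0,v11,v5) [-++] → (-0.648873, 0.795427, 0.0972)–(-0.528727, 0.915573, 0.0972)  len=0.1699
  (v0,v5,v1) [-+-] → (-0.528727, 0.915573, 0.0972)–(0.528727, 0.915573, 0.0972)  len=1.0575
  (v0,v10,v11) [--+] → (-0.9527, 0, 0.0972)–(-0.648873, 0.795427, 0.0972)  len=0.8515
  (v1,v5,v9) [-++] → (0.528727, 0.915573, 0.0972)–(0.648873, 0.795427, 0.0972)  len=0.1699
  (v11,v10,v2) [+--] → (-0.9527, 0, 0.0972)–(-0.648873, -0.795427, 0.0972)  len=0.8515
  (v3,v9,v4) [-++] → (0.648873, -0.795427, 0.0972)–(0.528727, -0.915573, 0.0972)  len=0.1699
  (v3,v4,v2) [-+-] → (0.528727, -0.915573, 0.0972)–(-0.528727, -0.915573, 0.0972)  len=1.0575
  (v3,v8,v9) [--+] → (0.9527, 0, 0.0972)–(0.648873, -0.795427, 0.0972)  len=0.8515
  (v2,v4,v11) [-++] → (-0.528727, -0.915573, 0.0972)–(-0.648873, -0.795427, 0.0972)  len=0.1699
  (v9,v8,v1) [+--] → (0.9527, 0, 0.0972)–(0.648873, 0.795427, 0.0972)  len=0.8515

Chained into 1 loop(s):
  loop 1: 10 segments, perimeter = 6.2005
Total perimeter = 6.200


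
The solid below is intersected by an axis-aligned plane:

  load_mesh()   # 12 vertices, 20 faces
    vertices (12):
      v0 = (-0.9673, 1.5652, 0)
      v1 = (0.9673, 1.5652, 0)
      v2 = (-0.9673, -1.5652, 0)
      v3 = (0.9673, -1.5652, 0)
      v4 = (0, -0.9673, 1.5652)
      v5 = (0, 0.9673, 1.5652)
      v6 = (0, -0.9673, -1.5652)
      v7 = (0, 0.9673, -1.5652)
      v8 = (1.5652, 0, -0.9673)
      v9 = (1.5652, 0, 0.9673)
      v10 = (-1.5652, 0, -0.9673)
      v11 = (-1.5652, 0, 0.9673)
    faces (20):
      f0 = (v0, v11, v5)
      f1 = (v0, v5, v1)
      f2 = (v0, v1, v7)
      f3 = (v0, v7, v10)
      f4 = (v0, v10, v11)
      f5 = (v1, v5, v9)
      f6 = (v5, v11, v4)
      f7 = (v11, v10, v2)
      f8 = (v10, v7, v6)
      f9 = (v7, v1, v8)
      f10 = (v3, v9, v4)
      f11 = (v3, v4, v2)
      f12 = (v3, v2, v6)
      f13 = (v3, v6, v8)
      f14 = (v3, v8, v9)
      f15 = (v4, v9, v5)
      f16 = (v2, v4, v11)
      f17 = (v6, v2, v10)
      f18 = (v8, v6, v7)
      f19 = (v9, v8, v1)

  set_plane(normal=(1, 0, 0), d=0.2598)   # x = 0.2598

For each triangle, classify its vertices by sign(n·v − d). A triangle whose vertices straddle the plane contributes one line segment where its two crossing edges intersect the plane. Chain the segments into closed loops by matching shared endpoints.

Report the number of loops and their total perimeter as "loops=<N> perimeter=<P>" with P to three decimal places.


Straddling triangles (10 of 20):
  (v0,v5,v1) [--+] → (0.2598, 1.12789, 1.14481)–(0.2598, 1.5652, 0)  len=1.2255
  (v0,v1,v7) [-+-] → (0.2598, 1.5652, 0)–(0.2598, 1.12789, -1.14481)  len=1.2255
  (v1,v5,v9) [+-+] → (0.2598, 1.12789, 1.14481)–(0.2598, 0.806743, 1.46596)  len=0.4542
  (v7,v1,v8) [-++] → (0.2598, 1.12789, -1.14481)–(0.2598, 0.806743, -1.46596)  len=0.4542
  (v3,v9,v4) [++-] → (0.2598, -0.806743, 1.46596)–(0.2598, -1.12789, 1.14481)  len=0.4542
  (v3,v4,v2) [+--] → (0.2598, -1.12789, 1.14481)–(0.2598, -1.5652, 0)  len=1.2255
  (v3,v2,v6) [+--] → (0.2598, -1.5652, 0)–(0.2598, -1.12789, -1.14481)  len=1.2255
  (v3,v6,v8) [+-+] → (0.2598, -1.12789, -1.14481)–(0.2598, -0.806743, -1.46596)  len=0.4542
  (v4,v9,v5) [-+-] → (0.2598, -0.806743, 1.46596)–(0.2598, 0.806743, 1.46596)  len=1.6135
  (v8,v6,v7) [+--] → (0.2598, -0.806743, -1.46596)–(0.2598, 0.806743, -1.46596)  len=1.6135

Chained into 1 loop(s):
  loop 1: 10 segments, perimeter = 9.9456
Total perimeter = 9.946

loops=1 perimeter=9.946


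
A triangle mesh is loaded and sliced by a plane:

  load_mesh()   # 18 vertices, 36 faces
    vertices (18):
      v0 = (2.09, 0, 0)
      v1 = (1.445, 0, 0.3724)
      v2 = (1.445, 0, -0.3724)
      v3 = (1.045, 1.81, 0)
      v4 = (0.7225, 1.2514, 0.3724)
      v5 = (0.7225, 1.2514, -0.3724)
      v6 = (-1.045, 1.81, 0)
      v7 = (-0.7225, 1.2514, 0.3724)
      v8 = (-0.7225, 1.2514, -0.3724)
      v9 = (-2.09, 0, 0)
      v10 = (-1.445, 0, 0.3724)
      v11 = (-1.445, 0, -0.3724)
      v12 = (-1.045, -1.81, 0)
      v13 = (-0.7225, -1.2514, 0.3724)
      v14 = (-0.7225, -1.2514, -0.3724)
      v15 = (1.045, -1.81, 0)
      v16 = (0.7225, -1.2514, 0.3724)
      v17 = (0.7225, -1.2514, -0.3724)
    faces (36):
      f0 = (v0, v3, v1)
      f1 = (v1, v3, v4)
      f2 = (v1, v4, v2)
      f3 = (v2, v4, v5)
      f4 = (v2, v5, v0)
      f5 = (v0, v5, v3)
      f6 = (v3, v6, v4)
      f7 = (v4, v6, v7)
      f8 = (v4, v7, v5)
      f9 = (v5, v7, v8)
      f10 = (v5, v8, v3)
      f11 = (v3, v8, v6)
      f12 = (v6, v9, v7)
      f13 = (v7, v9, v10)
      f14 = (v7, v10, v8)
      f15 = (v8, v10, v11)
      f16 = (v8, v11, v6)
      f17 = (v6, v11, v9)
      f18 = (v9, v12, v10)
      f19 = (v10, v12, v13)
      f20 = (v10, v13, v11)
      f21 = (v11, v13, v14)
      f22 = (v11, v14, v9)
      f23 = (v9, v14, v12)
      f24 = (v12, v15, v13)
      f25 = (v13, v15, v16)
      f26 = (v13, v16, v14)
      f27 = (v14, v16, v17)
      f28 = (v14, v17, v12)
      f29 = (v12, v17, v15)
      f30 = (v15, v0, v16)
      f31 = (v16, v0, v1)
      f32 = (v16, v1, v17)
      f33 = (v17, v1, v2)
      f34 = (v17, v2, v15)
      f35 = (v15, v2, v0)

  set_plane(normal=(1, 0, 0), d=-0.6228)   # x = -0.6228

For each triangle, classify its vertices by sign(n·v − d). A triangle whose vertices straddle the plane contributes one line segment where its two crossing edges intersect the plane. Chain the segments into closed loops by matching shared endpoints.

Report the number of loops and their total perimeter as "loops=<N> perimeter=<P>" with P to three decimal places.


Straddling triangles (12 of 36):
  (v3,v6,v4) [+-+] → (-0.6228, 1.81, 0)–(-0.6228, 1.67657, 0.0889546)  len=0.1604
  (v4,v6,v7) [+--] → (-0.6228, 1.67657, 0.0889546)–(-0.6228, 1.2514, 0.3724)  len=0.5110
  (v4,v7,v5) [+-+] → (-0.6228, 1.2514, 0.3724)–(-0.6228, 1.2514, 0.321011)  len=0.0514
  (v5,v7,v8) [+--] → (-0.6228, 1.2514, 0.321011)–(-0.6228, 1.2514, -0.3724)  len=0.6934
  (v5,v8,v3) [+-+] → (-0.6228, 1.2514, -0.3724)–(-0.6228, 1.28291, -0.351394)  len=0.0379
  (v3,v8,v6) [+--] → (-0.6228, 1.28291, -0.351394)–(-0.6228, 1.81, 0)  len=0.6335
  (v12,v15,v13) [-+-] → (-0.6228, -1.81, 0)–(-0.6228, -1.28291, 0.351394)  len=0.6335
  (v13,v15,v16) [-++] → (-0.6228, -1.28291, 0.351394)–(-0.6228, -1.2514, 0.3724)  len=0.0379
  (v13,v16,v14) [-+-] → (-0.6228, -1.2514, 0.3724)–(-0.6228, -1.2514, -0.321011)  len=0.6934
  (v14,v16,v17) [-++] → (-0.6228, -1.2514, -0.321011)–(-0.6228, -1.2514, -0.3724)  len=0.0514
  (v14,v17,v12) [-+-] → (-0.6228, -1.2514, -0.3724)–(-0.6228, -1.67657, -0.0889546)  len=0.5110
  (v12,v17,v15) [-++] → (-0.6228, -1.67657, -0.0889546)–(-0.6228, -1.81, 0)  len=0.1604

Chained into 2 loop(s):
  loop 1: 6 segments, perimeter = 2.0875
  loop 2: 6 segments, perimeter = 2.0875
Total perimeter = 4.175

loops=2 perimeter=4.175


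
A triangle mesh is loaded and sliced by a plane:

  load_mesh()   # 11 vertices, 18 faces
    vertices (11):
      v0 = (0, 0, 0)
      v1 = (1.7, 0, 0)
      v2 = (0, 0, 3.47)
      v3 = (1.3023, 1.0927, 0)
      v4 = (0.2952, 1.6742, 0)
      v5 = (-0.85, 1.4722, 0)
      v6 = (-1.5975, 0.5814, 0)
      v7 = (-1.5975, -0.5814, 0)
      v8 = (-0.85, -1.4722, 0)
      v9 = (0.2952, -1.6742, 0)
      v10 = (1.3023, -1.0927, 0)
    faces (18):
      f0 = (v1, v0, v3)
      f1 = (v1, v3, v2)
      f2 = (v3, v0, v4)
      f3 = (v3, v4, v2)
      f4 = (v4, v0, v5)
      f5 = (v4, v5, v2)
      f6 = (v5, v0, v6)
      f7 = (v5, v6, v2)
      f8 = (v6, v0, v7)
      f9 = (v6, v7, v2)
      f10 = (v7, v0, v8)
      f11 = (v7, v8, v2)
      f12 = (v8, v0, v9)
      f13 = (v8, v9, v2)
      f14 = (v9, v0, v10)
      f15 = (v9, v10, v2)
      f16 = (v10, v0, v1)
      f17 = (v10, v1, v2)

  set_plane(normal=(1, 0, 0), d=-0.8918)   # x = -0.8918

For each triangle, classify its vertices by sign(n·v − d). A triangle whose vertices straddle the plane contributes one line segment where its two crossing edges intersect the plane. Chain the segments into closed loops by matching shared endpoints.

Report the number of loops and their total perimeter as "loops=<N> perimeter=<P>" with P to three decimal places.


Straddling triangles (6 of 18):
  (v5,v0,v6) [++-] → (-0.8918, 0.324565, 0)–(-0.8918, 1.42239, 0)  len=1.0978
  (v5,v6,v2) [+-+] → (-0.8918, 1.42239, 0)–(-0.8918, 0.324565, 1.53288)  len=1.8855
  (v6,v0,v7) [-+-] → (-0.8918, 0.324565, 0)–(-0.8918, -0.324565, 0)  len=0.6491
  (v6,v7,v2) [--+] → (-0.8918, -0.324565, 1.53288)–(-0.8918, 0.324565, 1.53288)  len=0.6491
  (v7,v0,v8) [-++] → (-0.8918, -0.324565, 0)–(-0.8918, -1.42239, 0)  len=1.0978
  (v7,v8,v2) [-++] → (-0.8918, -1.42239, 0)–(-0.8918, -0.324565, 1.53288)  len=1.8855

Chained into 1 loop(s):
  loop 1: 6 segments, perimeter = 7.2648
Total perimeter = 7.265

loops=1 perimeter=7.265


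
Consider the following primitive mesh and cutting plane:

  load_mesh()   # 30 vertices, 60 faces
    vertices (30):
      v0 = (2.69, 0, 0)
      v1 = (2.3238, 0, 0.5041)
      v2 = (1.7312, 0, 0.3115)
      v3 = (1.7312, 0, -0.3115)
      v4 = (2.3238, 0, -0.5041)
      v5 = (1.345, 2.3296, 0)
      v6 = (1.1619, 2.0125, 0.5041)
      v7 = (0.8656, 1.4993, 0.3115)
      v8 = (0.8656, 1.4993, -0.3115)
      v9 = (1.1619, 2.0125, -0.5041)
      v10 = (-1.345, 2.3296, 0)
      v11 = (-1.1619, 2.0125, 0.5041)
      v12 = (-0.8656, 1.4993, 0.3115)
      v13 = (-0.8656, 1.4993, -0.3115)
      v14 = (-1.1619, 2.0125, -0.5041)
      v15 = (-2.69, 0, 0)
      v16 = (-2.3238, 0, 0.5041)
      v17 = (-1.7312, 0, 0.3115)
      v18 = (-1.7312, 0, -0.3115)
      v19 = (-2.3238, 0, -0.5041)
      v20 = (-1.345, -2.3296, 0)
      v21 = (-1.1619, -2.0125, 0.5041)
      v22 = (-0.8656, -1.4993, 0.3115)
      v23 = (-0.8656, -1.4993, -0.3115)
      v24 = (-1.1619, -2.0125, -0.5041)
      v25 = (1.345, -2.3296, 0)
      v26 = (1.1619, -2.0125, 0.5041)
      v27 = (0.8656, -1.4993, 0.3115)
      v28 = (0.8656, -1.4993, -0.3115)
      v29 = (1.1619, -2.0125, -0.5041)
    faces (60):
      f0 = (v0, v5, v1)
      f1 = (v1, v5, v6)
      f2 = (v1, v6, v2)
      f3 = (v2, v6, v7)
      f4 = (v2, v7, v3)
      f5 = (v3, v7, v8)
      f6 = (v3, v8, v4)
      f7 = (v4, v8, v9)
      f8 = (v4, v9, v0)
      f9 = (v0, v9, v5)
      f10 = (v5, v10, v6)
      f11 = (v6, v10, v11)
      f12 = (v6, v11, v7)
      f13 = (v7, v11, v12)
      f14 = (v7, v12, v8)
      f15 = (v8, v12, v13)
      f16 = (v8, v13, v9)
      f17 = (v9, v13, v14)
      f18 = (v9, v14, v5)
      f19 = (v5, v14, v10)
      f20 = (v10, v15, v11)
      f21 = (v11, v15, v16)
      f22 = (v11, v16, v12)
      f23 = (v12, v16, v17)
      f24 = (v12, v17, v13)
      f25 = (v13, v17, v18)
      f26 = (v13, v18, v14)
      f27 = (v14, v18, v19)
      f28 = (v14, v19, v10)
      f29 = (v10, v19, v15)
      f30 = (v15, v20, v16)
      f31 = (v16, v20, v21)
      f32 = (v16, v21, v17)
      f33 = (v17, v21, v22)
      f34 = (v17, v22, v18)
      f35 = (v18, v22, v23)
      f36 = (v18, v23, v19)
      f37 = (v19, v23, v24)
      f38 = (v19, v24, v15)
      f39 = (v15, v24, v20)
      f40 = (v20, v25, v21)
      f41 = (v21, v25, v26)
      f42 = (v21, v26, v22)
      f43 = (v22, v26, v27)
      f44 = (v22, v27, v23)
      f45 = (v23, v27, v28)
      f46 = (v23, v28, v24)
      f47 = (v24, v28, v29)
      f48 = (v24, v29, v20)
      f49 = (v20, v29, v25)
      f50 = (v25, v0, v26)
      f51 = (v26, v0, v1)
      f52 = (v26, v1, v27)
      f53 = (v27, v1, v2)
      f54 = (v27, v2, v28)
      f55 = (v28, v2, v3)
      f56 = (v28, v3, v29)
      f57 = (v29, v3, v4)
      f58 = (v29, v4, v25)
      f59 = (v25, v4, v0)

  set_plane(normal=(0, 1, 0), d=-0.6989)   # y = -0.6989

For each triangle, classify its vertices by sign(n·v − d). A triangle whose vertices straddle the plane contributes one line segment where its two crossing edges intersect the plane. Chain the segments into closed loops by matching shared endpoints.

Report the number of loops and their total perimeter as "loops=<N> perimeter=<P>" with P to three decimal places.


Straddling triangles (20 of 60):
  (v15,v20,v16) [+-+] → (-2.28649, -0.6989, 0)–(-2.03015, -0.6989, 0.352866)  len=0.4361
  (v16,v20,v21) [+--] → (-2.03015, -0.6989, 0.352866)–(-1.9203, -0.6989, 0.5041)  len=0.1869
  (v16,v21,v17) [+-+] → (-1.9203, -0.6989, 0.5041)–(-1.53349, -0.6989, 0.378386)  len=0.4067
  (v17,v21,v22) [+--] → (-1.53349, -0.6989, 0.378386)–(-1.3277, -0.6989, 0.3115)  len=0.2164
  (v17,v22,v18) [+-+] → (-1.3277, -0.6989, 0.3115)–(-1.3277, -0.6989, -0.021088)  len=0.3326
  (v18,v22,v23) [+--] → (-1.3277, -0.6989, -0.021088)–(-1.3277, -0.6989, -0.3115)  len=0.2904
  (v18,v23,v19) [+-+] → (-1.3277, -0.6989, -0.3115)–(-1.64406, -0.6989, -0.414319)  len=0.3326
  (v19,v23,v24) [+--] → (-1.64406, -0.6989, -0.414319)–(-1.9203, -0.6989, -0.5041)  len=0.2905
  (v19,v24,v15) [+-+] → (-1.9203, -0.6989, -0.5041)–(-2.15932, -0.6989, -0.175064)  len=0.4067
  (v15,v24,v20) [+--] → (-2.15932, -0.6989, -0.175064)–(-2.28649, -0.6989, 0)  len=0.2164
  (v25,v0,v26) [-+-] → (2.28649, -0.6989, 0)–(2.15932, -0.6989, 0.175064)  len=0.2164
  (v26,v0,v1) [-++] → (2.15932, -0.6989, 0.175064)–(1.9203, -0.6989, 0.5041)  len=0.4067
  (v26,v1,v27) [-+-] → (1.9203, -0.6989, 0.5041)–(1.64406, -0.6989, 0.414319)  len=0.2905
  (v27,v1,v2) [-++] → (1.64406, -0.6989, 0.414319)–(1.3277, -0.6989, 0.3115)  len=0.3326
  (v27,v2,v28) [-+-] → (1.3277, -0.6989, 0.3115)–(1.3277, -0.6989, 0.021088)  len=0.2904
  (v28,v2,v3) [-++] → (1.3277, -0.6989, 0.021088)–(1.3277, -0.6989, -0.3115)  len=0.3326
  (v28,v3,v29) [-+-] → (1.3277, -0.6989, -0.3115)–(1.53349, -0.6989, -0.378386)  len=0.2164
  (v29,v3,v4) [-++] → (1.53349, -0.6989, -0.378386)–(1.9203, -0.6989, -0.5041)  len=0.4067
  (v29,v4,v25) [-+-] → (1.9203, -0.6989, -0.5041)–(2.03015, -0.6989, -0.352866)  len=0.1869
  (v25,v4,v0) [-++] → (2.03015, -0.6989, -0.352866)–(2.28649, -0.6989, 0)  len=0.4361

Chained into 2 loop(s):
  loop 1: 10 segments, perimeter = 3.1154
  loop 2: 10 segments, perimeter = 3.1154
Total perimeter = 6.231

loops=2 perimeter=6.231


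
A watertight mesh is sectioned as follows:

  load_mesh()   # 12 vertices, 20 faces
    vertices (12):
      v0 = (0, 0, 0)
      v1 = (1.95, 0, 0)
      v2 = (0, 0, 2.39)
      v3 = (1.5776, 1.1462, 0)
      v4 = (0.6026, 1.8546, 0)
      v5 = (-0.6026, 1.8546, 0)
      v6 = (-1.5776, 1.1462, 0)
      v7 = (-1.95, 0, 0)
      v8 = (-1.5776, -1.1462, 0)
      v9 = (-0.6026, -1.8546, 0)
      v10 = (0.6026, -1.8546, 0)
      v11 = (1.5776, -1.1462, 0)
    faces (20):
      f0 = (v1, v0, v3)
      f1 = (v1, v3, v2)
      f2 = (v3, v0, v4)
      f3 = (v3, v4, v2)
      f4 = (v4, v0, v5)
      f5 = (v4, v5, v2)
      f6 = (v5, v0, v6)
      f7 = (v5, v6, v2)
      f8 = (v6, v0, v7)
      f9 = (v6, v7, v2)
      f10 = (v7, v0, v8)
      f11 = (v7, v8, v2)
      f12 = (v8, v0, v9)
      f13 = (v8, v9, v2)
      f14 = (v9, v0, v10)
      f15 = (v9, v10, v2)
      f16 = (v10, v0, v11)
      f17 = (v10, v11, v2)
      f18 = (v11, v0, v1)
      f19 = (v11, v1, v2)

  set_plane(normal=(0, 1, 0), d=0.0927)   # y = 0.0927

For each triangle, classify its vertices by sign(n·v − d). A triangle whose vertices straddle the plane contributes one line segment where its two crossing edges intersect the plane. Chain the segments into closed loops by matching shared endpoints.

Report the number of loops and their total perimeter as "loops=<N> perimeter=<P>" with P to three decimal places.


loops=1 perimeter=9.815

Straddling triangles (10 of 20):
  (v1,v0,v3) [--+] → (0.12759, 0.0927, 0)–(1.91988, 0.0927, 0)  len=1.7923
  (v1,v3,v2) [-+-] → (1.91988, 0.0927, 0)–(0.12759, 0.0927, 2.19671)  len=2.8351
  (v3,v0,v4) [+-+] → (0.12759, 0.0927, 0)–(0.0301203, 0.0927, 0)  len=0.0975
  (v3,v4,v2) [++-] → (0.0301203, 0.0927, 2.27054)–(0.12759, 0.0927, 2.19671)  len=0.1223
  (v4,v0,v5) [+-+] → (0.0301203, 0.0927, 0)–(-0.0301203, 0.0927, 0)  len=0.0602
  (v4,v5,v2) [++-] → (-0.0301203, 0.0927, 2.27054)–(0.0301203, 0.0927, 2.27054)  len=0.0602
  (v5,v0,v6) [+-+] → (-0.0301203, 0.0927, 0)–(-0.12759, 0.0927, 0)  len=0.0975
  (v5,v6,v2) [++-] → (-0.12759, 0.0927, 2.19671)–(-0.0301203, 0.0927, 2.27054)  len=0.1223
  (v6,v0,v7) [+--] → (-0.12759, 0.0927, 0)–(-1.91988, 0.0927, 0)  len=1.7923
  (v6,v7,v2) [+--] → (-1.91988, 0.0927, 0)–(-0.12759, 0.0927, 2.19671)  len=2.8351

Chained into 1 loop(s):
  loop 1: 10 segments, perimeter = 9.8148
Total perimeter = 9.815


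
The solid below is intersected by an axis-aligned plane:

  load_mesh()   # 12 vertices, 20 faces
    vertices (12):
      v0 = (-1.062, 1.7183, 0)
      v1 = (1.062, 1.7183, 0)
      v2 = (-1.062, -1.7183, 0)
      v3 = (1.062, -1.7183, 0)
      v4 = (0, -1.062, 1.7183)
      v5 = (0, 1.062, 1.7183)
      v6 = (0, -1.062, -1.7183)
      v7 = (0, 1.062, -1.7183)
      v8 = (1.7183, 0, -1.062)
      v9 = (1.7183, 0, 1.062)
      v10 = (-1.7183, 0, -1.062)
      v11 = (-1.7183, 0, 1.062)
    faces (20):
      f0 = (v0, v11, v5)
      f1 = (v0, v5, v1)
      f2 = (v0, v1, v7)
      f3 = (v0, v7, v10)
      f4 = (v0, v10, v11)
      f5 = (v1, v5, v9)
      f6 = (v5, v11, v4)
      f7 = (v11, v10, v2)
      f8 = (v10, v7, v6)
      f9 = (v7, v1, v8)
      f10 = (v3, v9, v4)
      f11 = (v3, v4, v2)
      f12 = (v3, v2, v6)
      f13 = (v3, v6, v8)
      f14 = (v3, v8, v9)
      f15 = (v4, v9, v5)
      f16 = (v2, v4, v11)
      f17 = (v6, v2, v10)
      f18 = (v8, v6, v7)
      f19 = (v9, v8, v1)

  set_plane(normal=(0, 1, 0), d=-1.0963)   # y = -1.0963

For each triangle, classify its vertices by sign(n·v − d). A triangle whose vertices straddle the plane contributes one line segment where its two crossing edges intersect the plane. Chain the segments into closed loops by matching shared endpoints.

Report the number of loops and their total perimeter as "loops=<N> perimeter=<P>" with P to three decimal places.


Straddling triangles (8 of 20):
  (v11,v10,v2) [++-] → (-1.29957, -1.0963, -0.384429)–(-1.29957, -1.0963, 0.384429)  len=0.7689
  (v3,v9,v4) [-++] → (1.29957, -1.0963, 0.384429)–(0.055503, -1.0963, 1.6285)  len=1.7594
  (v3,v4,v2) [-+-] → (0.055503, -1.0963, 1.6285)–(-0.055503, -1.0963, 1.6285)  len=0.1110
  (v3,v2,v6) [--+] → (-0.055503, -1.0963, -1.6285)–(0.055503, -1.0963, -1.6285)  len=0.1110
  (v3,v6,v8) [-++] → (0.055503, -1.0963, -1.6285)–(1.29957, -1.0963, -0.384429)  len=1.7594
  (v3,v8,v9) [-++] → (1.29957, -1.0963, -0.384429)–(1.29957, -1.0963, 0.384429)  len=0.7689
  (v2,v4,v11) [-++] → (-0.055503, -1.0963, 1.6285)–(-1.29957, -1.0963, 0.384429)  len=1.7594
  (v6,v2,v10) [+-+] → (-0.055503, -1.0963, -1.6285)–(-1.29957, -1.0963, -0.384429)  len=1.7594

Chained into 1 loop(s):
  loop 1: 8 segments, perimeter = 8.7972
Total perimeter = 8.797

loops=1 perimeter=8.797


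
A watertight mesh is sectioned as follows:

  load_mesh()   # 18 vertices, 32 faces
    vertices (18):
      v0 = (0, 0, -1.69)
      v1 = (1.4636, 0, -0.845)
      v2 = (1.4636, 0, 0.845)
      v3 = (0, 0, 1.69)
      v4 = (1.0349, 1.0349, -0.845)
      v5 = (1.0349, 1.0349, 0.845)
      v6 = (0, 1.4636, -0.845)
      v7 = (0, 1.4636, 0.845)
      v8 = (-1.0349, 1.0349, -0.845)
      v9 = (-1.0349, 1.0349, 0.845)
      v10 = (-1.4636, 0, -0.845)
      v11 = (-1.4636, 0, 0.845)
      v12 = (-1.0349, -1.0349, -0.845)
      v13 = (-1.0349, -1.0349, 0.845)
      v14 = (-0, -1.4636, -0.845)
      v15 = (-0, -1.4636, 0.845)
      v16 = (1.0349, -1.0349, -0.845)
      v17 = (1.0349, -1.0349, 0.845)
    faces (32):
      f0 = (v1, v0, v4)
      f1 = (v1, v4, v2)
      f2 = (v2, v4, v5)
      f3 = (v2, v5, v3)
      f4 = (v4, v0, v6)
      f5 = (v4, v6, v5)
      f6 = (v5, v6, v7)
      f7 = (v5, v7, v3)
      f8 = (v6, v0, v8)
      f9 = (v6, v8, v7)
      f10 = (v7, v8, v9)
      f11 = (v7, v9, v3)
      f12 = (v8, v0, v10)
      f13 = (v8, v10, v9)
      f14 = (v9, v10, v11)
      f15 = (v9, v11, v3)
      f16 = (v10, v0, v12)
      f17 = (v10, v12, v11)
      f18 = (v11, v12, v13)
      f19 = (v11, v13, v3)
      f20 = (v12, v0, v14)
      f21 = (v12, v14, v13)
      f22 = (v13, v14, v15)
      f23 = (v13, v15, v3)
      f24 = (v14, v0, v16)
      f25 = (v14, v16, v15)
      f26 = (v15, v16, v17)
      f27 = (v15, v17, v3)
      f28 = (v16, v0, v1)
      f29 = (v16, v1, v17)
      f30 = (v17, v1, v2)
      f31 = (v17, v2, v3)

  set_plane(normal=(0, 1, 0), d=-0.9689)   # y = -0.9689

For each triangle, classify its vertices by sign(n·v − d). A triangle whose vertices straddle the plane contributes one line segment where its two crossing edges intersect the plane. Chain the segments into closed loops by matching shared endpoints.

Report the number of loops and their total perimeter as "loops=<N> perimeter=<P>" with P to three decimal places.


loops=1 perimeter=7.796

Straddling triangles (12 of 32):
  (v10,v0,v12) [++-] → (-0.9689, -0.9689, -0.898889)–(-1.06224, -0.9689, -0.845)  len=0.1078
  (v10,v12,v11) [+-+] → (-1.06224, -0.9689, -0.845)–(-1.06224, -0.9689, -0.737221)  len=0.1078
  (v11,v12,v13) [+--] → (-1.06224, -0.9689, -0.737221)–(-1.06224, -0.9689, 0.845)  len=1.5822
  (v11,v13,v3) [+-+] → (-1.06224, -0.9689, 0.845)–(-0.9689, -0.9689, 0.898889)  len=0.1078
  (v12,v0,v14) [-+-] → (-0.9689, -0.9689, -0.898889)–(0, -0.9689, -1.13061)  len=0.9962
  (v13,v15,v3) [--+] → (0, -0.9689, 1.13061)–(-0.9689, -0.9689, 0.898889)  len=0.9962
  (v14,v0,v16) [-+-] → (0, -0.9689, -1.13061)–(0.9689, -0.9689, -0.898889)  len=0.9962
  (v15,v17,v3) [--+] → (0.9689, -0.9689, 0.898889)–(0, -0.9689, 1.13061)  len=0.9962
  (v16,v0,v1) [-++] → (0.9689, -0.9689, -0.898889)–(1.06224, -0.9689, -0.845)  len=0.1078
  (v16,v1,v17) [-+-] → (1.06224, -0.9689, -0.845)–(1.06224, -0.9689, 0.737221)  len=1.5822
  (v17,v1,v2) [-++] → (1.06224, -0.9689, 0.737221)–(1.06224, -0.9689, 0.845)  len=0.1078
  (v17,v2,v3) [-++] → (1.06224, -0.9689, 0.845)–(0.9689, -0.9689, 0.898889)  len=0.1078

Chained into 1 loop(s):
  loop 1: 12 segments, perimeter = 7.7960
Total perimeter = 7.796


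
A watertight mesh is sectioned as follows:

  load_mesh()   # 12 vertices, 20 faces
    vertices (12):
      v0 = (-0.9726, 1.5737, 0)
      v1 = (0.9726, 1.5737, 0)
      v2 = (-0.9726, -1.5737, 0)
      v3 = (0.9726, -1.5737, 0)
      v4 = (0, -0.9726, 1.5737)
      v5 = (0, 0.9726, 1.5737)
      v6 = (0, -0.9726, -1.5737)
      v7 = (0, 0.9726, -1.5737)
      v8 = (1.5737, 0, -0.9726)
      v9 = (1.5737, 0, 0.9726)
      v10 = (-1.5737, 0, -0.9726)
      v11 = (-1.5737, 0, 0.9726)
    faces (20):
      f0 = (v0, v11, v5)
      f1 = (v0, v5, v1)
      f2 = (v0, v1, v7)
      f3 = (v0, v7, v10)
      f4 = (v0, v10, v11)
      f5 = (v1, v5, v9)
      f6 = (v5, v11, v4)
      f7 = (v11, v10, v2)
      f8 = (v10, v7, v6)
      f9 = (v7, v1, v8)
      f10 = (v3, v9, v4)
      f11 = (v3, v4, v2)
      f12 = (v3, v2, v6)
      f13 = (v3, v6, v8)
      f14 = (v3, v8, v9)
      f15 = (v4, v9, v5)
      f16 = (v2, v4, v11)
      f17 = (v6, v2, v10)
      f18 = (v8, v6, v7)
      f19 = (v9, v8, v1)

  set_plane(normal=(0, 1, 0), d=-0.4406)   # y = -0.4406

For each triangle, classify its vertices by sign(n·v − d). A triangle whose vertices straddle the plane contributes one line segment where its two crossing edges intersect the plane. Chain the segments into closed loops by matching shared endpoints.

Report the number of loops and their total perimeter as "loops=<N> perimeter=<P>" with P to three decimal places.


Straddling triangles (10 of 20):
  (v5,v11,v4) [++-] → (-0.860794, -0.4406, 1.24491)–(0, -0.4406, 1.5737)  len=0.9215
  (v11,v10,v2) [++-] → (-1.40541, -0.4406, -0.700294)–(-1.40541, -0.4406, 0.700294)  len=1.4006
  (v10,v7,v6) [++-] → (0, -0.4406, -1.5737)–(-0.860794, -0.4406, -1.24491)  len=0.9215
  (v3,v9,v4) [-+-] → (1.40541, -0.4406, 0.700294)–(0.860794, -0.4406, 1.24491)  len=0.7702
  (v3,v6,v8) [--+] → (0.860794, -0.4406, -1.24491)–(1.40541, -0.4406, -0.700294)  len=0.7702
  (v3,v8,v9) [-++] → (1.40541, -0.4406, -0.700294)–(1.40541, -0.4406, 0.700294)  len=1.4006
  (v4,v9,v5) [-++] → (0.860794, -0.4406, 1.24491)–(0, -0.4406, 1.5737)  len=0.9215
  (v2,v4,v11) [--+] → (-0.860794, -0.4406, 1.24491)–(-1.40541, -0.4406, 0.700294)  len=0.7702
  (v6,v2,v10) [--+] → (-1.40541, -0.4406, -0.700294)–(-0.860794, -0.4406, -1.24491)  len=0.7702
  (v8,v6,v7) [+-+] → (0.860794, -0.4406, -1.24491)–(0, -0.4406, -1.5737)  len=0.9215

Chained into 1 loop(s):
  loop 1: 10 segments, perimeter = 9.5678
Total perimeter = 9.568

loops=1 perimeter=9.568
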